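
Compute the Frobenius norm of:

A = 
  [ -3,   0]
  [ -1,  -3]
||A||_F = 4.359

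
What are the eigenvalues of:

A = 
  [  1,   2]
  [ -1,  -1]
λ = i, -i  (≈ 0 + 1i, 0 - 1i)

tr(A) = 0, det(A) = 1
Characteristic polynomial: λ² - tr(A)λ + det(A) = λ² + 1
λ² + 1 = 0  ⇒  λ = (0 ± √((0)² - 4·(1)))/2 = (0 ± √(-4))/2
  = i,  -i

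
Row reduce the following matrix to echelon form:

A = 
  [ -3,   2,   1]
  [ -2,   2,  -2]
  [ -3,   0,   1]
Row operations:
R2 → R2 - (2/3)·R1
R3 → R3 - (1)·R1
R3 → R3 + (3)·R2

Resulting echelon form:
REF = 
  [  -3,    2,    1]
  [   0,  2/3, -8/3]
  [   0,    0,   -8]

Rank = 3 (number of non-zero pivot rows).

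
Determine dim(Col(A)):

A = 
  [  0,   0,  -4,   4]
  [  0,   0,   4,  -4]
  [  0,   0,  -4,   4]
dim(Col(A)) = 1

Row reduce:
R2 → R2 + (1)·R1
R3 → R3 - (1)·R1
REF = 
  [  0,   0,  -4,   4]
  [  0,   0,   0,   0]
  [  0,   0,   0,   0]
Pivot columns: 3 → 1 pivot.
dim(Col(A)) = number of pivot columns = 1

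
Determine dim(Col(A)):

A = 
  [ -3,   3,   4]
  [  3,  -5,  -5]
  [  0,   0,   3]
dim(Col(A)) = 3

Row reduce:
R2 → R2 + (1)·R1
REF = 
  [ -3,   3,   4]
  [  0,  -2,  -1]
  [  0,   0,   3]
Pivot columns: 1, 2, 3 → 3 pivots.
dim(Col(A)) = number of pivot columns = 3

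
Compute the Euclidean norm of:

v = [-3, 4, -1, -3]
5.916

||v||₂ = √((-3)² + (4)² + (-1)² + (-3)²) = √35 = 5.916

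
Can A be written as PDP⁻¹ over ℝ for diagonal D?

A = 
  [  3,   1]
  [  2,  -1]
Yes

tr(A) = 2, det(A) = -5
Characteristic polynomial: λ² - tr(A)λ + det(A) = λ² - 2λ - 5
λ² - 2λ - 5 = 0  ⇒  λ = (2 ± √((-2)² - 4·(-5)))/2 = (2 ± √(24))/2
  = 1 + √6,  1 - √6
Eigenvalues: 1 + √6, 1 - √6  (≈ 3.449, -1.449)
The two irrational eigenvalues are distinct (simple), so each has alg. mult. = geom. mult. = 1.
Sum of geometric multiplicities equals n, so A has n independent eigenvectors.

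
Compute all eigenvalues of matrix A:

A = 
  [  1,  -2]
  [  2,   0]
λ = (1 + i√15)/2, (1 - i√15)/2  (≈ 0.5 + 1.936i, 0.5 - 1.936i)

tr(A) = 1, det(A) = 4
Characteristic polynomial: λ² - tr(A)λ + det(A) = λ² - λ + 4
λ² - λ + 4 = 0  ⇒  λ = (1 ± √((-1)² - 4·(4)))/2 = (1 ± √(-15))/2
  = (1 + i√15)/2,  (1 - i√15)/2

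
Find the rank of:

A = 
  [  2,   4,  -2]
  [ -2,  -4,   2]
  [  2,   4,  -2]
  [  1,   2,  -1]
rank(A) = 1

Row reduce:
R2 → R2 + (1)·R1
R3 → R3 - (1)·R1
R4 → R4 - (1/2)·R1
REF = 
  [  2,   4,  -2]
  [  0,   0,   0]
  [  0,   0,   0]
  [  0,   0,   0]
Pivot columns: 1 → 1 pivot.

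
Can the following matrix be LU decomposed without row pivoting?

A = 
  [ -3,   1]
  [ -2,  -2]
Yes.
A[1,1] = -3 ≠ 0, so Gaussian elimination proceeds without a row swap: multiplier ℓ₂₁ = (-2)/(-3) = 2/3, and U[2,2] = -2 - (2/3)(1) = -8/3.
L = 
  [  1,   0]
  [2/3,   1]
U = 
  [  -3,    1]
  [   0, -8/3]
Check row 2 of LU: [(2/3)(-3), (2/3)(1) + (-8/3)] = [-2, -2] = row 2 of A ✓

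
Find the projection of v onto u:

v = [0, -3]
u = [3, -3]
proj_u(v) = [3/2, -3/2]

v·u = (0)(3) + (-3)(-3) = 9
u·u = (3)² + (-3)² = 18
proj_u(v) = (v·u / u·u) × u = (9/18) × u = (1/2) × u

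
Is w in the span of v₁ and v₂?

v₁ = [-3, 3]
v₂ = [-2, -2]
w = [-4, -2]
Yes

Form the augmented matrix and row-reduce:
[v₁|v₂|w] = 
  [ -3,  -2,  -4]
  [  3,  -2,  -2]
R2 → R2 + (1)·R1
REF = 
  [ -3,  -2,  -4]
  [  0,  -4,  -6]

No row of the form [0 0 | nonzero], so the system is consistent. Back-substitution gives c₁ = 1/3, c₂ = 3/2: w = (1/3)·v₁ + (3/2)·v₂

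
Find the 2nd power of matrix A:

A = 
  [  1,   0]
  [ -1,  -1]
A² = A·A:
A²[1,1] = (1)(1) + (0)(-1) = 1
A²[1,2] = (1)(0) + (0)(-1) = 0
A²[2,1] = (-1)(1) + (-1)(-1) = 0
A²[2,2] = (-1)(0) + (-1)(-1) = 1
A² = 
  [  1,   0]
  [  0,   1]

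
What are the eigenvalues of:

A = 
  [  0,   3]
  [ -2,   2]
λ = 1 + i√5, 1 - i√5  (≈ 1 + 2.236i, 1 - 2.236i)

tr(A) = 2, det(A) = 6
Characteristic polynomial: λ² - tr(A)λ + det(A) = λ² - 2λ + 6
λ² - 2λ + 6 = 0  ⇒  λ = (2 ± √((-2)² - 4·(6)))/2 = (2 ± √(-20))/2
  = 1 + i√5,  1 - i√5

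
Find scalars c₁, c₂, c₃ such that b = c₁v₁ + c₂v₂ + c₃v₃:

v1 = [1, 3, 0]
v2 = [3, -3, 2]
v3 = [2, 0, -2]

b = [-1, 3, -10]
c1 = -1, c2 = -2, c3 = 3

b = -1·v1 + -2·v2 + 3·v3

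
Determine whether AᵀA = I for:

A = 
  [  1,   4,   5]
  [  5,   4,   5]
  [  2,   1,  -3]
No

AᵀA = 
  [ 30,  26,  24]
  [ 26,  33,  37]
  [ 24,  37,  59]
≠ I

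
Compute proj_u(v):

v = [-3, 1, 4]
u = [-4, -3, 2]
v·u = (-3)(-4) + (1)(-3) + (4)(2) = 17
u·u = (-4)² + (-3)² + (2)² = 29
proj_u(v) = (v·u / u·u) × u = (17/29) × u

proj_u(v) = [-68/29, -51/29, 34/29]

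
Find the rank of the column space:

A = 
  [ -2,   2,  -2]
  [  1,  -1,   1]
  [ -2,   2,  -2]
dim(Col(A)) = 1

Row reduce:
R2 → R2 + (1/2)·R1
R3 → R3 - (1)·R1
REF = 
  [ -2,   2,  -2]
  [  0,   0,   0]
  [  0,   0,   0]
Pivot columns: 1 → 1 pivot.
dim(Col(A)) = number of pivot columns = 1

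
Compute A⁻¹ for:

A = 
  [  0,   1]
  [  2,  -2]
det(A) = (0)(-2) - (1)(2) = -2
For a 2×2 matrix, A⁻¹ = (1/det(A)) · [[d, -b], [-c, a]]
    = (-1/2) · [[-2, -1], [-2, 0]]

A⁻¹ = 
  [  1, 1/2]
  [  1,   0]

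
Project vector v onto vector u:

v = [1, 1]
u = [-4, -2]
v·u = (1)(-4) + (1)(-2) = -6
u·u = (-4)² + (-2)² = 20
proj_u(v) = (v·u / u·u) × u = (-6/20) × u = (-3/10) × u

proj_u(v) = [6/5, 3/5]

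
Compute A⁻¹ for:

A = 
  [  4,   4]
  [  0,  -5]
det(A) = (4)(-5) - (4)(0) = -20
For a 2×2 matrix, A⁻¹ = (1/det(A)) · [[d, -b], [-c, a]]
    = (-1/20) · [[-5, -4], [0, 4]]

A⁻¹ = 
  [ 1/4,  1/5]
  [   0, -1/5]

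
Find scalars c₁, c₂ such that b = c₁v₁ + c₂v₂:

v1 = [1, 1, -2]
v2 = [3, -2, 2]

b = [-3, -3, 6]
c1 = -3, c2 = 0

b = -3·v1 + 0·v2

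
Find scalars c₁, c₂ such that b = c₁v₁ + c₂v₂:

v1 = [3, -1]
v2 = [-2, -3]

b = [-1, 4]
c1 = -1, c2 = -1

b = -1·v1 + -1·v2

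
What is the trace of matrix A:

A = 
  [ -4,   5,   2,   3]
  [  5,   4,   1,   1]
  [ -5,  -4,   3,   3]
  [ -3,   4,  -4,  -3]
0

tr(A) = -4 + 4 + 3 + -3 = 0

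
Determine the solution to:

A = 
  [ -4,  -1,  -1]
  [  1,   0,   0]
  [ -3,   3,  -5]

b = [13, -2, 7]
x = [-2, -3, -2]

Row reduce the augmented matrix [A|b]:
R2 → R2 + (1/4)·R1
R3 → R3 - (3/4)·R1
R3 → R3 + (15)·R2
REF = 
  [  -4,   -1,   -1,   13]
  [   0, -1/4, -1/4,  5/4]
  [   0,    0,   -8,   16]

Back-substitution:
x₃ = 16 / (-8) = -2
x₂ = (5/4 - (-1/4)(-2)) / (-1/4) = -3
x₁ = (13 - (-1)(-3) - (-1)(-2)) / (-4) = -2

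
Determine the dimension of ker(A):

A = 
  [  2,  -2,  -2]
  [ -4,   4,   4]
nullity(A) = 2

Row reduce:
R2 → R2 + (2)·R1
REF = 
  [  2,  -2,  -2]
  [  0,   0,   0]
Pivot columns: 1 → 1 pivot.
rank(A) = 1, so nullity(A) = 3 - 1 = 2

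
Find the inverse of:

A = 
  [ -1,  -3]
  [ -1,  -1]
det(A) = (-1)(-1) - (-3)(-1) = -2
For a 2×2 matrix, A⁻¹ = (1/det(A)) · [[d, -b], [-c, a]]
    = (-1/2) · [[-1, 3], [1, -1]]

A⁻¹ = 
  [ 1/2, -3/2]
  [-1/2,  1/2]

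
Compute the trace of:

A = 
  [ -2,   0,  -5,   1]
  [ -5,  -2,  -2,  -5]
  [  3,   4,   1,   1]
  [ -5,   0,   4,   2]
-1

tr(A) = -2 + -2 + 1 + 2 = -1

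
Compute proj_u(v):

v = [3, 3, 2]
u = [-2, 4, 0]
proj_u(v) = [-3/5, 6/5, 0]

v·u = (3)(-2) + (3)(4) + (2)(0) = 6
u·u = (-2)² + (4)² + (0)² = 20
proj_u(v) = (v·u / u·u) × u = (6/20) × u = (3/10) × u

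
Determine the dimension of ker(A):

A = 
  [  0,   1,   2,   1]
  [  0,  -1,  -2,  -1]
nullity(A) = 3

Row reduce:
R2 → R2 + (1)·R1
REF = 
  [  0,   1,   2,   1]
  [  0,   0,   0,   0]
Pivot columns: 2 → 1 pivot.
rank(A) = 1, so nullity(A) = 4 - 1 = 3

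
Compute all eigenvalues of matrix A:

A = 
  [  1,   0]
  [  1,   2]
tr(A) = 3, det(A) = 2
Characteristic polynomial: λ² - tr(A)λ + det(A) = λ² - 3λ + 2
λ² - 3λ + 2 = (λ - 1)(λ - 2)

λ = 2, 1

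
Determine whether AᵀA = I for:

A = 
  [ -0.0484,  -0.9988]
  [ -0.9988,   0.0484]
Yes

AᵀA = 
  [  0.9999,   0]
  [  0,   0.9999]
≈ I (equal to I up to the 4-dp rounding of the entries)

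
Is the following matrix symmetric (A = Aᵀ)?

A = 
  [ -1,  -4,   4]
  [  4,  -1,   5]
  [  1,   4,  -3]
No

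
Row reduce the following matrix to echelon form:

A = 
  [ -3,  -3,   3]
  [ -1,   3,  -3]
Row operations:
R2 → R2 - (1/3)·R1

Resulting echelon form:
REF = 
  [ -3,  -3,   3]
  [  0,   4,  -4]

Rank = 2 (number of non-zero pivot rows).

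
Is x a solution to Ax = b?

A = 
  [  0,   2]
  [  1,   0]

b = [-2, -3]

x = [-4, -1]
No

Ax = [-2, -4] ≠ b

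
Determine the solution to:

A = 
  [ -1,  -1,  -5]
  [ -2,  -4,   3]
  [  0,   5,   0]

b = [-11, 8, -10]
x = [3, -2, 2]

Row reduce the augmented matrix [A|b]:
R2 → R2 - (2)·R1
R3 → R3 + (5/2)·R2
REF = 
  [  -1,   -1,   -5,  -11]
  [   0,   -2,   13,   30]
  [   0,    0, 65/2,   65]

Back-substitution:
x₃ = 65 / (65/2) = 2
x₂ = (30 - (13)(2)) / (-2) = -2
x₁ = (-11 - (-1)(-2) - (-5)(2)) / (-1) = 3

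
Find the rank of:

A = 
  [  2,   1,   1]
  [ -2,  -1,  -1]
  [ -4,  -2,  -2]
Row reduce:
R2 → R2 + (1)·R1
R3 → R3 + (2)·R1
REF = 
  [  2,   1,   1]
  [  0,   0,   0]
  [  0,   0,   0]
Pivot columns: 1 → 1 pivot.

rank(A) = 1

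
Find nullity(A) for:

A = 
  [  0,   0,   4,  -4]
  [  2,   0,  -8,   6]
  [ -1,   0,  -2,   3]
nullity(A) = 2

Row reduce:
Swap R1 ↔ R2
R3 → R3 + (1/2)·R1
R3 → R3 + (3/2)·R2
REF = 
  [  2,   0,  -8,   6]
  [  0,   0,   4,  -4]
  [  0,   0,   0,   0]
Pivot columns: 1, 3 → 2 pivots.
rank(A) = 2, so nullity(A) = 4 - 2 = 2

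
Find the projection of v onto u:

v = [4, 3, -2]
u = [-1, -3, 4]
proj_u(v) = [21/26, 63/26, -42/13]

v·u = (4)(-1) + (3)(-3) + (-2)(4) = -21
u·u = (-1)² + (-3)² + (4)² = 26
proj_u(v) = (v·u / u·u) × u = (-21/26) × u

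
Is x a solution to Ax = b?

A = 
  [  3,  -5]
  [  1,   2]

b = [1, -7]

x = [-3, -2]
Yes

Ax = [1, -7] = b ✓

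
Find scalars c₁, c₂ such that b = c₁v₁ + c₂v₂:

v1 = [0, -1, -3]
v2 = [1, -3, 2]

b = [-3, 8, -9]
c1 = 1, c2 = -3

b = 1·v1 + -3·v2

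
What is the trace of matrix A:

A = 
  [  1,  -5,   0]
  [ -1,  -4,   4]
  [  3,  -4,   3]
0

tr(A) = 1 + -4 + 3 = 0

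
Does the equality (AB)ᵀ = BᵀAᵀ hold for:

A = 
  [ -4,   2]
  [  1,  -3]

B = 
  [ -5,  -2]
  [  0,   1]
Yes

(AB)ᵀ = 
  [ 20,  -5]
  [ 10,  -5]

BᵀAᵀ = 
  [ 20,  -5]
  [ 10,  -5]

Both sides are equal — this is the standard identity (AB)ᵀ = BᵀAᵀ, which holds for all A, B.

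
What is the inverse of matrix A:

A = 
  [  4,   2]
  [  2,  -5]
det(A) = (4)(-5) - (2)(2) = -24
For a 2×2 matrix, A⁻¹ = (1/det(A)) · [[d, -b], [-c, a]]
    = (-1/24) · [[-5, -2], [-2, 4]]

A⁻¹ = 
  [5/24, 1/12]
  [1/12, -1/6]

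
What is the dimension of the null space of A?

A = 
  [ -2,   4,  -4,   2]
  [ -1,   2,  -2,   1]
nullity(A) = 3

Row reduce:
R2 → R2 - (1/2)·R1
REF = 
  [ -2,   4,  -4,   2]
  [  0,   0,   0,   0]
Pivot columns: 1 → 1 pivot.
rank(A) = 1, so nullity(A) = 4 - 1 = 3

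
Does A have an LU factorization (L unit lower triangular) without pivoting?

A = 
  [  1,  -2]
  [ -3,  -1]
Yes.
A[1,1] = 1 ≠ 0, so Gaussian elimination proceeds without a row swap: multiplier ℓ₂₁ = (-3)/(1) = -3, and U[2,2] = -1 - (-3)(-2) = -7.
L = 
  [  1,   0]
  [ -3,   1]
U = 
  [  1,  -2]
  [  0,  -7]
Check row 2 of LU: [(-3)(1), (-3)(-2) + (-7)] = [-3, -1] = row 2 of A ✓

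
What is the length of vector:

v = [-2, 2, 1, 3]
4.243

||v||₂ = √((-2)² + (2)² + (1)² + (3)²) = √18 = 4.243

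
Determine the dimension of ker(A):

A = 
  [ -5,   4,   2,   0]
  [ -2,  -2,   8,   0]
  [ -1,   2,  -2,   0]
nullity(A) = 2

Row reduce:
R2 → R2 - (2/5)·R1
R3 → R3 - (1/5)·R1
R3 → R3 + (1/3)·R2
REF = 
  [   -5,     4,     2,     0]
  [    0, -18/5,  36/5,     0]
  [    0,     0,     0,     0]
Pivot columns: 1, 2 → 2 pivots.
rank(A) = 2, so nullity(A) = 4 - 2 = 2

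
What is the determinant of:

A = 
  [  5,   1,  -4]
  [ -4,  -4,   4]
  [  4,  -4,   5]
-112

Cofactor expansion along row 1:
det(A) = (5)·((-4)(5) - (4)(-4)) - (1)·((-4)(5) - (4)(4)) + (-4)·((-4)(-4) - (-4)(4))
  = (5)(-4) - (1)(-36) + (-4)(32)
  = -112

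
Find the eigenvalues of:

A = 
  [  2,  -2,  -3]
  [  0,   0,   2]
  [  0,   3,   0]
Characteristic polynomial: det(λI - A) = λ³ - 2λ² - 6λ + 12
Testing integer divisors of the constant term: p(2) = 0, so (λ - 2) is a factor:
p(λ) = (λ - 2)(λ² - 6)
λ² - 6 = 0  ⇒  λ = (0 ± √((0)² - 4·(-6)))/2 = (0 ± √(24))/2
  = √6,  -√6

λ = 2, √6, -√6  (≈ 2, 2.449, -2.449)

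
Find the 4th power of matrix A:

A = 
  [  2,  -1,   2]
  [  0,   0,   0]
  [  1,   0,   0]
A² = A·A:
A²[1,1] = (2)(2) + (-1)(0) + (2)(1) = 6
A²[1,2] = (2)(-1) + (-1)(0) + (2)(0) = -2
A²[1,3] = (2)(2) + (-1)(0) + (2)(0) = 4
A²[2,1] = (0)(2) + (0)(0) + (0)(1) = 0
A²[2,2] = (0)(-1) + (0)(0) + (0)(0) = 0
A²[2,3] = (0)(2) + (0)(0) + (0)(0) = 0
A²[3,1] = (1)(2) + (0)(0) + (0)(1) = 2
A²[3,2] = (1)(-1) + (0)(0) + (0)(0) = -1
A²[3,3] = (1)(2) + (0)(0) + (0)(0) = 2
A² = 
  [  6,  -2,   4]
  [  0,   0,   0]
  [  2,  -1,   2]

A^3 = A^2·A:
A^3[1,1] = (6)(2) + (-2)(0) + (4)(1) = 16
A^3[1,2] = (6)(-1) + (-2)(0) + (4)(0) = -6
A^3[1,3] = (6)(2) + (-2)(0) + (4)(0) = 12
A^3[2,1] = (0)(2) + (0)(0) + (0)(1) = 0
A^3[2,2] = (0)(-1) + (0)(0) + (0)(0) = 0
A^3[2,3] = (0)(2) + (0)(0) + (0)(0) = 0
A^3[3,1] = (2)(2) + (-1)(0) + (2)(1) = 6
A^3[3,2] = (2)(-1) + (-1)(0) + (2)(0) = -2
A^3[3,3] = (2)(2) + (-1)(0) + (2)(0) = 4
A^3 = 
  [ 16,  -6,  12]
  [  0,   0,   0]
  [  6,  -2,   4]

A^4 = A^3·A:
A^4[1,1] = (16)(2) + (-6)(0) + (12)(1) = 44
A^4[1,2] = (16)(-1) + (-6)(0) + (12)(0) = -16
A^4[1,3] = (16)(2) + (-6)(0) + (12)(0) = 32
A^4[2,1] = (0)(2) + (0)(0) + (0)(1) = 0
A^4[2,2] = (0)(-1) + (0)(0) + (0)(0) = 0
A^4[2,3] = (0)(2) + (0)(0) + (0)(0) = 0
A^4[3,1] = (6)(2) + (-2)(0) + (4)(1) = 16
A^4[3,2] = (6)(-1) + (-2)(0) + (4)(0) = -6
A^4[3,3] = (6)(2) + (-2)(0) + (4)(0) = 12
A^4 = 
  [ 44, -16,  32]
  [  0,   0,   0]
  [ 16,  -6,  12]

Therefore
A^4 = 
  [ 44, -16,  32]
  [  0,   0,   0]
  [ 16,  -6,  12]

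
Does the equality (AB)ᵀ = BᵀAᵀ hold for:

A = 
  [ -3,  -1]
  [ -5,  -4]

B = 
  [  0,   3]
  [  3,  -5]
Yes

(AB)ᵀ = 
  [ -3, -12]
  [ -4,   5]

BᵀAᵀ = 
  [ -3, -12]
  [ -4,   5]

Both sides are equal — this is the standard identity (AB)ᵀ = BᵀAᵀ, which holds for all A, B.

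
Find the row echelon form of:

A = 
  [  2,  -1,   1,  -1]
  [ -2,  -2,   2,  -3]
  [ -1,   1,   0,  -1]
Row operations:
R2 → R2 + (1)·R1
R3 → R3 + (1/2)·R1
R3 → R3 + (1/6)·R2

Resulting echelon form:
REF = 
  [    2,    -1,     1,    -1]
  [    0,    -3,     3,    -4]
  [    0,     0,     1, -13/6]

Rank = 3 (number of non-zero pivot rows).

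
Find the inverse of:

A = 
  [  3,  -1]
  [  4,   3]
det(A) = (3)(3) - (-1)(4) = 13
For a 2×2 matrix, A⁻¹ = (1/det(A)) · [[d, -b], [-c, a]]
    = (1/13) · [[3, 1], [-4, 3]]

A⁻¹ = 
  [ 3/13,  1/13]
  [-4/13,  3/13]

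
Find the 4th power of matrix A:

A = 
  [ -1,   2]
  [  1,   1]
A² = A·A:
A²[1,1] = (-1)(-1) + (2)(1) = 3
A²[1,2] = (-1)(2) + (2)(1) = 0
A²[2,1] = (1)(-1) + (1)(1) = 0
A²[2,2] = (1)(2) + (1)(1) = 3
A² = 
  [  3,   0]
  [  0,   3]

A^3 = A^2·A:
A^3[1,1] = (3)(-1) + (0)(1) = -3
A^3[1,2] = (3)(2) + (0)(1) = 6
A^3[2,1] = (0)(-1) + (3)(1) = 3
A^3[2,2] = (0)(2) + (3)(1) = 3
A^3 = 
  [ -3,   6]
  [  3,   3]

A^4 = A^3·A:
A^4[1,1] = (-3)(-1) + (6)(1) = 9
A^4[1,2] = (-3)(2) + (6)(1) = 0
A^4[2,1] = (3)(-1) + (3)(1) = 0
A^4[2,2] = (3)(2) + (3)(1) = 9
A^4 = 
  [  9,   0]
  [  0,   9]

Therefore
A^4 = 
  [  9,   0]
  [  0,   9]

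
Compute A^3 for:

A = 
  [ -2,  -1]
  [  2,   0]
A² = A·A:
A²[1,1] = (-2)(-2) + (-1)(2) = 2
A²[1,2] = (-2)(-1) + (-1)(0) = 2
A²[2,1] = (2)(-2) + (0)(2) = -4
A²[2,2] = (2)(-1) + (0)(0) = -2
A² = 
  [  2,   2]
  [ -4,  -2]

A^3 = A^2·A:
A^3[1,1] = (2)(-2) + (2)(2) = 0
A^3[1,2] = (2)(-1) + (2)(0) = -2
A^3[2,1] = (-4)(-2) + (-2)(2) = 4
A^3[2,2] = (-4)(-1) + (-2)(0) = 4
A^3 = 
  [  0,  -2]
  [  4,   4]

Therefore
A^3 = 
  [  0,  -2]
  [  4,   4]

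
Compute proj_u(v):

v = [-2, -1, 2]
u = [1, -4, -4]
proj_u(v) = [-2/11, 8/11, 8/11]

v·u = (-2)(1) + (-1)(-4) + (2)(-4) = -6
u·u = (1)² + (-4)² + (-4)² = 33
proj_u(v) = (v·u / u·u) × u = (-6/33) × u = (-2/11) × u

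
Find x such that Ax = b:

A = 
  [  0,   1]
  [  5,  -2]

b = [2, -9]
Row reduce the augmented matrix [A|b]:
Swap R1 ↔ R2
REF = 
  [  5,  -2,  -9]
  [  0,   1,   2]

Back-substitution:
x₂ = 2 / 1 = 2
x₁ = (-9 - (-2)(2)) / 5 = -1

x = [-1, 2]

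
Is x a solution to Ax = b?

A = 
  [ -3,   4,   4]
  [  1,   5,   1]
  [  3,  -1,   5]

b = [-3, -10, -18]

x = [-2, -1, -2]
No

Ax = [-6, -9, -15] ≠ b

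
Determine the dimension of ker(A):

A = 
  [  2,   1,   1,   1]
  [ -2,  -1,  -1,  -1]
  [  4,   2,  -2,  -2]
nullity(A) = 2

Row reduce:
R2 → R2 + (1)·R1
R3 → R3 - (2)·R1
Swap R2 ↔ R3
REF = 
  [  2,   1,   1,   1]
  [  0,   0,  -4,  -4]
  [  0,   0,   0,   0]
Pivot columns: 1, 3 → 2 pivots.
rank(A) = 2, so nullity(A) = 4 - 2 = 2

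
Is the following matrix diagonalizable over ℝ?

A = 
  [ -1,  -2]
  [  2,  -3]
No

tr(A) = -4, det(A) = 7
Characteristic polynomial: λ² - tr(A)λ + det(A) = λ² + 4λ + 7
λ² + 4λ + 7 = 0  ⇒  λ = (-4 ± √((4)² - 4·(7)))/2 = (-4 ± √(-12))/2
  = -2 + i√3,  -2 - i√3
Eigenvalues: -2 + i√3, -2 - i√3  (≈ -2 + 1.732i, -2 - 1.732i)
Has complex eigenvalues (not diagonalizable over ℝ).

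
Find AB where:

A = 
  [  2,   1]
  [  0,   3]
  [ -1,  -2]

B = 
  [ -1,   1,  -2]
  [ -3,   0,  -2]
A is 3×2 and B is 2×3, so AB is 3×3. Each entry is (row of A)·(column of B):
AB[1,1] = (2)(-1) + (1)(-3) = -5
AB[1,2] = (2)(1) + (1)(0) = 2
AB[1,3] = (2)(-2) + (1)(-2) = -6
AB[2,1] = (0)(-1) + (3)(-3) = -9
AB[2,2] = (0)(1) + (3)(0) = 0
AB[2,3] = (0)(-2) + (3)(-2) = -6
AB[3,1] = (-1)(-1) + (-2)(-3) = 7
AB[3,2] = (-1)(1) + (-2)(0) = -1
AB[3,3] = (-1)(-2) + (-2)(-2) = 6

AB = 
  [ -5,   2,  -6]
  [ -9,   0,  -6]
  [  7,  -1,   6]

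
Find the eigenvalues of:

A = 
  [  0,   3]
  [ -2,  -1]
tr(A) = -1, det(A) = 6
Characteristic polynomial: λ² - tr(A)λ + det(A) = λ² + λ + 6
λ² + λ + 6 = 0  ⇒  λ = (-1 ± √((1)² - 4·(6)))/2 = (-1 ± √(-23))/2
  = (-1 + i√23)/2,  (-1 - i√23)/2

λ = (-1 + i√23)/2, (-1 - i√23)/2  (≈ -0.5 + 2.398i, -0.5 - 2.398i)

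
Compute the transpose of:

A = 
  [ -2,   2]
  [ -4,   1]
Aᵀ = 
  [ -2,  -4]
  [  2,   1]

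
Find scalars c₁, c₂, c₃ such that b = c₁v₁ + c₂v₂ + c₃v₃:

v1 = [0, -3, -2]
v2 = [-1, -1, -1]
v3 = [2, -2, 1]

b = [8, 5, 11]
c1 = -3, c2 = -2, c3 = 3

b = -3·v1 + -2·v2 + 3·v3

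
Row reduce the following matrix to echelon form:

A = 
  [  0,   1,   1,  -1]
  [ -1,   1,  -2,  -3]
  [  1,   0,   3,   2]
Row operations:
Swap R1 ↔ R2
R3 → R3 + (1)·R1
R3 → R3 - (1)·R2

Resulting echelon form:
REF = 
  [ -1,   1,  -2,  -3]
  [  0,   1,   1,  -1]
  [  0,   0,   0,   0]

Rank = 2 (number of non-zero pivot rows).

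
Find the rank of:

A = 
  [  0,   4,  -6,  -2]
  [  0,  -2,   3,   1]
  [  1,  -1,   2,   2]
Row reduce:
Swap R1 ↔ R3
R3 → R3 + (2)·R2
REF = 
  [  1,  -1,   2,   2]
  [  0,  -2,   3,   1]
  [  0,   0,   0,   0]
Pivot columns: 1, 2 → 2 pivots.

rank(A) = 2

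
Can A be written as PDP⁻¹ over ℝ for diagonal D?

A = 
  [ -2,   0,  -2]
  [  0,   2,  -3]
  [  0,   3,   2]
No

Characteristic polynomial: det(λI - A) = λ³ - 2λ² + 5λ + 26
Testing integer divisors of the constant term: p(-2) = 0, so (λ + 2) is a factor:
p(λ) = (λ + 2)(λ² - 4λ + 13)
λ² - 4λ + 13 = 0  ⇒  λ = (4 ± √((-4)² - 4·(13)))/2 = (4 ± √(-36))/2
  = 2 + 3i,  2 - 3i
Eigenvalues: -2, 2 + 3i, 2 - 3i  (≈ -2, 2 + 3i, 2 - 3i)
Has complex eigenvalues (not diagonalizable over ℝ).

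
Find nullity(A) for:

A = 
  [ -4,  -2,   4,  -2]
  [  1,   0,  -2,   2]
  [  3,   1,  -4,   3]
nullity(A) = 2

Row reduce:
R2 → R2 + (1/4)·R1
R3 → R3 + (3/4)·R1
R3 → R3 - (1)·R2
REF = 
  [  -4,   -2,    4,   -2]
  [   0, -1/2,   -1,  3/2]
  [   0,    0,    0,    0]
Pivot columns: 1, 2 → 2 pivots.
rank(A) = 2, so nullity(A) = 4 - 2 = 2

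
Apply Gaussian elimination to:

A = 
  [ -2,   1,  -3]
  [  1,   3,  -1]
Row operations:
R2 → R2 + (1/2)·R1

Resulting echelon form:
REF = 
  [  -2,    1,   -3]
  [   0,  7/2, -5/2]

Rank = 2 (number of non-zero pivot rows).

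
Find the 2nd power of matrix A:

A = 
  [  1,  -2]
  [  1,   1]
A² = A·A:
A²[1,1] = (1)(1) + (-2)(1) = -1
A²[1,2] = (1)(-2) + (-2)(1) = -4
A²[2,1] = (1)(1) + (1)(1) = 2
A²[2,2] = (1)(-2) + (1)(1) = -1
A² = 
  [ -1,  -4]
  [  2,  -1]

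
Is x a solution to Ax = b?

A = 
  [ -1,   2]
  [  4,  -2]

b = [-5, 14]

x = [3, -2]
No

Ax = [-7, 16] ≠ b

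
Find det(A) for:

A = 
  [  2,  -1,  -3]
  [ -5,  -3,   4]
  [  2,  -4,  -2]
Cofactor expansion along row 1:
det(A) = (2)·((-3)(-2) - (4)(-4)) - (-1)·((-5)(-2) - (4)(2)) + (-3)·((-5)(-4) - (-3)(2))
  = (2)(22) - (-1)(2) + (-3)(26)
  = -32

det(A) = -32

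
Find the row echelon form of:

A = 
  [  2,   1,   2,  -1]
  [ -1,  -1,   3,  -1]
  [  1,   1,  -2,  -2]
Row operations:
R2 → R2 + (1/2)·R1
R3 → R3 - (1/2)·R1
R3 → R3 + (1)·R2

Resulting echelon form:
REF = 
  [   2,    1,    2,   -1]
  [   0, -1/2,    4, -3/2]
  [   0,    0,    1,   -3]

Rank = 3 (number of non-zero pivot rows).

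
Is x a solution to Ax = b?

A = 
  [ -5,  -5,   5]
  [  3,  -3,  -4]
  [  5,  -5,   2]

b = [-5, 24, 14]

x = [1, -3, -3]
Yes

Ax = [-5, 24, 14] = b ✓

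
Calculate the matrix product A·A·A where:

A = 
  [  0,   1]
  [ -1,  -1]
A² = A·A:
A²[1,1] = (0)(0) + (1)(-1) = -1
A²[1,2] = (0)(1) + (1)(-1) = -1
A²[2,1] = (-1)(0) + (-1)(-1) = 1
A²[2,2] = (-1)(1) + (-1)(-1) = 0
A² = 
  [ -1,  -1]
  [  1,   0]

A^3 = A^2·A:
A^3[1,1] = (-1)(0) + (-1)(-1) = 1
A^3[1,2] = (-1)(1) + (-1)(-1) = 0
A^3[2,1] = (1)(0) + (0)(-1) = 0
A^3[2,2] = (1)(1) + (0)(-1) = 1
A^3 = 
  [  1,   0]
  [  0,   1]

Therefore
A^3 = 
  [  1,   0]
  [  0,   1]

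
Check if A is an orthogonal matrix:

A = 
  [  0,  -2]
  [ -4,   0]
No

AᵀA = 
  [ 16,   0]
  [  0,   4]
≠ I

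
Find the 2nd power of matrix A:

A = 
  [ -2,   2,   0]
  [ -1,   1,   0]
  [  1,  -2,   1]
A² = A·A:
A²[1,1] = (-2)(-2) + (2)(-1) + (0)(1) = 2
A²[1,2] = (-2)(2) + (2)(1) + (0)(-2) = -2
A²[1,3] = (-2)(0) + (2)(0) + (0)(1) = 0
A²[2,1] = (-1)(-2) + (1)(-1) + (0)(1) = 1
A²[2,2] = (-1)(2) + (1)(1) + (0)(-2) = -1
A²[2,3] = (-1)(0) + (1)(0) + (0)(1) = 0
A²[3,1] = (1)(-2) + (-2)(-1) + (1)(1) = 1
A²[3,2] = (1)(2) + (-2)(1) + (1)(-2) = -2
A²[3,3] = (1)(0) + (-2)(0) + (1)(1) = 1
A² = 
  [  2,  -2,   0]
  [  1,  -1,   0]
  [  1,  -2,   1]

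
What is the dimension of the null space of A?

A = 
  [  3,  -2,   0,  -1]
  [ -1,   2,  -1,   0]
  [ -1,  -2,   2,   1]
nullity(A) = 2

Row reduce:
R2 → R2 + (1/3)·R1
R3 → R3 + (1/3)·R1
R3 → R3 + (2)·R2
REF = 
  [   3,   -2,    0,   -1]
  [   0,  4/3,   -1, -1/3]
  [   0,    0,    0,    0]
Pivot columns: 1, 2 → 2 pivots.
rank(A) = 2, so nullity(A) = 4 - 2 = 2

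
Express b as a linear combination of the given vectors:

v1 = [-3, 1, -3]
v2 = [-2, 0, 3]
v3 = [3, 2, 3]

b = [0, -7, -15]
c1 = -1, c2 = -3, c3 = -3

b = -1·v1 + -3·v2 + -3·v3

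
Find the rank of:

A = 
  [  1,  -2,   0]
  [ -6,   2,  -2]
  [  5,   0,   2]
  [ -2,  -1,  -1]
rank(A) = 2

Row reduce:
R2 → R2 + (6)·R1
R3 → R3 - (5)·R1
R4 → R4 + (2)·R1
R3 → R3 + (1)·R2
R4 → R4 - (1/2)·R2
REF = 
  [  1,  -2,   0]
  [  0, -10,  -2]
  [  0,   0,   0]
  [  0,   0,   0]
Pivot columns: 1, 2 → 2 pivots.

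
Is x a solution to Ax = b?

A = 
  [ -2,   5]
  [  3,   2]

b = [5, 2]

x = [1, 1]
No

Ax = [3, 5] ≠ b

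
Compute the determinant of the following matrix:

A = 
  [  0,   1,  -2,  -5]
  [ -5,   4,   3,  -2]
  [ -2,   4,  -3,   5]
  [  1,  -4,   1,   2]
Cofactor expansion along row 1: det(A) = a₁₁M₁₁ - a₁₂M₁₂ + a₁₃M₁₃ - a₁₄M₁₄

M₁₁ = det[[4, 3, -2]; [4, -3, 5]; [-4, 1, 2]]
  = (4)·((-3)(2) - (5)(1)) - (3)·((4)(2) - (5)(-4)) + (-2)·((4)(1) - (-3)(-4))
  = (4)(-11) - (3)(28) + (-2)(-8)
  = -112
M₁₂ = det[[-5, 3, -2]; [-2, -3, 5]; [1, 1, 2]]
  = (-5)·((-3)(2) - (5)(1)) - (3)·((-2)(2) - (5)(1)) + (-2)·((-2)(1) - (-3)(1))
  = (-5)(-11) - (3)(-9) + (-2)(1)
  = 80
M₁₃ = det[[-5, 4, -2]; [-2, 4, 5]; [1, -4, 2]]
  = (-5)·((4)(2) - (5)(-4)) - (4)·((-2)(2) - (5)(1)) + (-2)·((-2)(-4) - (4)(1))
  = (-5)(28) - (4)(-9) + (-2)(4)
  = -112
M₁₄ = det[[-5, 4, 3]; [-2, 4, -3]; [1, -4, 1]]
  = (-5)·((4)(1) - (-3)(-4)) - (4)·((-2)(1) - (-3)(1)) + (3)·((-2)(-4) - (4)(1))
  = (-5)(-8) - (4)(1) + (3)(4)
  = 48

det(A) = (0)(-112) - (1)(80) + (-2)(-112) - (-5)(48) = 384

det(A) = 384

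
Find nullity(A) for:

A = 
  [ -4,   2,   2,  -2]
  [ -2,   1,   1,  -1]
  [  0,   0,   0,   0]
nullity(A) = 3

Row reduce:
R2 → R2 - (1/2)·R1
REF = 
  [ -4,   2,   2,  -2]
  [  0,   0,   0,   0]
  [  0,   0,   0,   0]
Pivot columns: 1 → 1 pivot.
rank(A) = 1, so nullity(A) = 4 - 1 = 3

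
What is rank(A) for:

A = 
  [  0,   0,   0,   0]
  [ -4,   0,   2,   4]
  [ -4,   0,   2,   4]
Row reduce:
Swap R1 ↔ R2
R3 → R3 - (1)·R1
REF = 
  [ -4,   0,   2,   4]
  [  0,   0,   0,   0]
  [  0,   0,   0,   0]
Pivot columns: 1 → 1 pivot.

rank(A) = 1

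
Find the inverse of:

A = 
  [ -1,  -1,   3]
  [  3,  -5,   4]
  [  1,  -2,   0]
det(A) = (-1)·((-5)(0) - (4)(-2)) - (-1)·((3)(0) - (4)(1)) + (3)·((3)(-2) - (-5)(1))
  = (-1)(8) - (-1)(-4) + (3)(-1)
  = -15
det(A) = -15 ≠ 0, so A is invertible.

Cofactors Cᵢⱼ = (-1)ⁱ⁺ʲ·Mᵢⱼ:
C = 
  [  8,   4,  -1]
  [ -6,  -3,  -3]
  [ 11,  13,   8]

adj(A) = Cᵀ:
adj(A) = 
  [  8,  -6,  11]
  [  4,  -3,  13]
  [ -1,  -3,   8]

A⁻¹ = (-1/15) · adj(A):
A⁻¹ = 
  [ -8/15,    2/5, -11/15]
  [ -4/15,    1/5, -13/15]
  [  1/15,    1/5,  -8/15]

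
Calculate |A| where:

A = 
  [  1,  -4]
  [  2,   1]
9

For a 2×2 matrix, det = ad - bc = (1)(1) - (-4)(2) = 9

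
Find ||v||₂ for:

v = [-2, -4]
4.472

||v||₂ = √((-2)² + (-4)²) = √20 = 4.472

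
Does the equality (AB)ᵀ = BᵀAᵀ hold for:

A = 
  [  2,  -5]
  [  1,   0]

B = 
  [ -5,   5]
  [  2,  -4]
Yes

(AB)ᵀ = 
  [-20,  -5]
  [ 30,   5]

BᵀAᵀ = 
  [-20,  -5]
  [ 30,   5]

Both sides are equal — this is the standard identity (AB)ᵀ = BᵀAᵀ, which holds for all A, B.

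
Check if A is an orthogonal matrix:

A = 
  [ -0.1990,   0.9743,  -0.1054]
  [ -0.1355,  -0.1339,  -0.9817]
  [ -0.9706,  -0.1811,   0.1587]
Yes

AᵀA = 
  [  1,   0,   0]
  [  0,   1,   0]
  [  0,   0,   1]
≈ I (equal to I up to the 4-dp rounding of the entries)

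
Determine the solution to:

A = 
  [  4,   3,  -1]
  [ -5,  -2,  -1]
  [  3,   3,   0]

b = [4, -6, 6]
Row reduce the augmented matrix [A|b]:
R2 → R2 + (5/4)·R1
R3 → R3 - (3/4)·R1
R3 → R3 - (3/7)·R2
REF = 
  [   4,    3,   -1,    4]
  [   0,  7/4, -9/4,   -1]
  [   0,    0, 12/7, 24/7]

Back-substitution:
x₃ = (24/7) / (12/7) = 2
x₂ = (-1 - (-9/4)(2)) / (7/4) = 2
x₁ = (4 - (3)(2) - (-1)(2)) / 4 = 0

x = [0, 2, 2]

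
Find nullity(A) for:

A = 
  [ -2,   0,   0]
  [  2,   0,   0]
nullity(A) = 2

Row reduce:
R2 → R2 + (1)·R1
REF = 
  [ -2,   0,   0]
  [  0,   0,   0]
Pivot columns: 1 → 1 pivot.
rank(A) = 1, so nullity(A) = 3 - 1 = 2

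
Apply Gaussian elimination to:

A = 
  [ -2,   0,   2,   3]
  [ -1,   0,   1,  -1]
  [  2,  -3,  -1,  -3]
Row operations:
R2 → R2 - (1/2)·R1
R3 → R3 + (1)·R1
Swap R2 ↔ R3

Resulting echelon form:
REF = 
  [  -2,    0,    2,    3]
  [   0,   -3,    1,    0]
  [   0,    0,    0, -5/2]

Rank = 3 (number of non-zero pivot rows).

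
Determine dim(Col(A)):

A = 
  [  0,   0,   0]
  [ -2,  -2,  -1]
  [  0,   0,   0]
Row reduce:
Swap R1 ↔ R2
REF = 
  [ -2,  -2,  -1]
  [  0,   0,   0]
  [  0,   0,   0]
Pivot columns: 1 → 1 pivot.
dim(Col(A)) = number of pivot columns = 1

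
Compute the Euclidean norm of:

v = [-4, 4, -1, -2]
6.083

||v||₂ = √((-4)² + (4)² + (-1)² + (-2)²) = √37 = 6.083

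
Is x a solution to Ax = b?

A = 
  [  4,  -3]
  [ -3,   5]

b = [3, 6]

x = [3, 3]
Yes

Ax = [3, 6] = b ✓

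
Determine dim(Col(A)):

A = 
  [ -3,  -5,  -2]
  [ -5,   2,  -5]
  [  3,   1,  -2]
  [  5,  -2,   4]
Row reduce:
R2 → R2 - (5/3)·R1
R3 → R3 + (1)·R1
R4 → R4 + (5/3)·R1
R3 → R3 + (12/31)·R2
R4 → R4 + (1)·R2
R4 → R4 - (31/144)·R3
REF = 
  [     -3,      -5,      -2]
  [      0,    31/3,    -5/3]
  [      0,       0, -144/31]
  [      0,       0,       0]
Pivot columns: 1, 2, 3 → 3 pivots.
dim(Col(A)) = number of pivot columns = 3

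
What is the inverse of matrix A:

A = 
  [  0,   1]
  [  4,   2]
det(A) = (0)(2) - (1)(4) = -4
For a 2×2 matrix, A⁻¹ = (1/det(A)) · [[d, -b], [-c, a]]
    = (-1/4) · [[2, -1], [-4, 0]]

A⁻¹ = 
  [-1/2,  1/4]
  [   1,    0]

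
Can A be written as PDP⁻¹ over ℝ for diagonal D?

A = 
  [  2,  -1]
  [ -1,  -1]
Yes

tr(A) = 1, det(A) = -3
Characteristic polynomial: λ² - tr(A)λ + det(A) = λ² - λ - 3
λ² - λ - 3 = 0  ⇒  λ = (1 ± √((-1)² - 4·(-3)))/2 = (1 ± √(13))/2
  = (1 + √13)/2,  (1 - √13)/2
Eigenvalues: (1 + √13)/2, (1 - √13)/2  (≈ 2.303, -1.303)
The two irrational eigenvalues are distinct (simple), so each has alg. mult. = geom. mult. = 1.
Sum of geometric multiplicities equals n, so A has n independent eigenvectors.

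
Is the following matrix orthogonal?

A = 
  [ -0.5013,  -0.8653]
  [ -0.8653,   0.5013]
Yes

AᵀA = 
  [  1,   0]
  [  0,   1]
≈ I (equal to I up to the 4-dp rounding of the entries)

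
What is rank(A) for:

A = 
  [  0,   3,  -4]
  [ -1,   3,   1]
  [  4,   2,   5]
rank(A) = 3

Row reduce:
Swap R1 ↔ R2
R3 → R3 + (4)·R1
R3 → R3 - (14/3)·R2
REF = 
  [  -1,    3,    1]
  [   0,    3,   -4]
  [   0,    0, 83/3]
Pivot columns: 1, 2, 3 → 3 pivots.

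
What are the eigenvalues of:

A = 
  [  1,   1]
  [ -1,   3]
tr(A) = 4, det(A) = 4
Characteristic polynomial: λ² - tr(A)λ + det(A) = λ² - 4λ + 4
λ² - 4λ + 4 = (λ - 2)²

λ = 2, 2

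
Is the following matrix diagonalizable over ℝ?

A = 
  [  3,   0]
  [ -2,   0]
Yes

tr(A) = 3, det(A) = 0
Characteristic polynomial: λ² - tr(A)λ + det(A) = λ² - 3λ
λ² - 3λ = λ(λ - 3)
Eigenvalues: 3, 0
λ=0: alg. mult. = 1, geom. mult. = 2 - rank(A - (0)I) = 2 - 1 = 1
λ=3: alg. mult. = 1, geom. mult. = 2 - rank(A - (3)I) = 2 - 1 = 1
Sum of geometric multiplicities equals n, so A has n independent eigenvectors.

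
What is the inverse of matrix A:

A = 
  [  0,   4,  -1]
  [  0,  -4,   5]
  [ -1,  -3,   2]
det(A) = (0)·((-4)(2) - (5)(-3)) - (4)·((0)(2) - (5)(-1)) + (-1)·((0)(-3) - (-4)(-1))
  = (0)(7) - (4)(5) + (-1)(-4)
  = -16
det(A) = -16 ≠ 0, so A is invertible.

Cofactors Cᵢⱼ = (-1)ⁱ⁺ʲ·Mᵢⱼ:
C = 
  [  7,  -5,  -4]
  [ -5,  -1,  -4]
  [ 16,   0,   0]

adj(A) = Cᵀ:
adj(A) = 
  [  7,  -5,  16]
  [ -5,  -1,   0]
  [ -4,  -4,   0]

A⁻¹ = (-1/16) · adj(A):
A⁻¹ = 
  [-7/16,  5/16,    -1]
  [ 5/16,  1/16,     0]
  [  1/4,   1/4,     0]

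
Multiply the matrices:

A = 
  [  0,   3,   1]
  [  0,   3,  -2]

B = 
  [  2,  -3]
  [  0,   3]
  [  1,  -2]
A is 2×3 and B is 3×2, so AB is 2×2. Each entry is (row of A)·(column of B):
AB[1,1] = (0)(2) + (3)(0) + (1)(1) = 1
AB[1,2] = (0)(-3) + (3)(3) + (1)(-2) = 7
AB[2,1] = (0)(2) + (3)(0) + (-2)(1) = -2
AB[2,2] = (0)(-3) + (3)(3) + (-2)(-2) = 13

AB = 
  [  1,   7]
  [ -2,  13]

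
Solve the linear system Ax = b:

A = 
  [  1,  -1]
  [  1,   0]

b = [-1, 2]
x = [2, 3]

Row reduce the augmented matrix [A|b]:
R2 → R2 - (1)·R1
REF = 
  [  1,  -1,  -1]
  [  0,   1,   3]

Back-substitution:
x₂ = 3 / 1 = 3
x₁ = (-1 - (-1)(3)) / 1 = 2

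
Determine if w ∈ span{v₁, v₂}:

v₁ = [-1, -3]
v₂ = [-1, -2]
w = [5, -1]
Yes

Form the augmented matrix and row-reduce:
[v₁|v₂|w] = 
  [ -1,  -1,   5]
  [ -3,  -2,  -1]
R2 → R2 - (3)·R1
REF = 
  [ -1,  -1,   5]
  [  0,   1, -16]

No row of the form [0 0 | nonzero], so the system is consistent. Back-substitution gives c₁ = 11, c₂ = -16: w = (11)·v₁ + (-16)·v₂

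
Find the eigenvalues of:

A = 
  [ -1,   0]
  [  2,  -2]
λ = -1, -2

tr(A) = -3, det(A) = 2
Characteristic polynomial: λ² - tr(A)λ + det(A) = λ² + 3λ + 2
λ² + 3λ + 2 = (λ + 2)(λ + 1)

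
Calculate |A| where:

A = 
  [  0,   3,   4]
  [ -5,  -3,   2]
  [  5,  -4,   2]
200

Cofactor expansion along row 1:
det(A) = (0)·((-3)(2) - (2)(-4)) - (3)·((-5)(2) - (2)(5)) + (4)·((-5)(-4) - (-3)(5))
  = (0)(2) - (3)(-20) + (4)(35)
  = 200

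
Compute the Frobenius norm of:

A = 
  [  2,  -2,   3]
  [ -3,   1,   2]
||A||_F = 5.568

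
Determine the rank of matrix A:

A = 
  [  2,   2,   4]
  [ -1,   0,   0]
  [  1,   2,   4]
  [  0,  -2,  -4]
rank(A) = 2

Row reduce:
R2 → R2 + (1/2)·R1
R3 → R3 - (1/2)·R1
R3 → R3 - (1)·R2
R4 → R4 + (2)·R2
REF = 
  [  2,   2,   4]
  [  0,   1,   2]
  [  0,   0,   0]
  [  0,   0,   0]
Pivot columns: 1, 2 → 2 pivots.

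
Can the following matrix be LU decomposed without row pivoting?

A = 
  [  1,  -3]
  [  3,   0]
Yes.
A[1,1] = 1 ≠ 0, so Gaussian elimination proceeds without a row swap: multiplier ℓ₂₁ = (3)/(1) = 3, and U[2,2] = 0 - (3)(-3) = 9.
L = 
  [  1,   0]
  [  3,   1]
U = 
  [  1,  -3]
  [  0,   9]
Check row 2 of LU: [(3)(1), (3)(-3) + 9] = [3, 0] = row 2 of A ✓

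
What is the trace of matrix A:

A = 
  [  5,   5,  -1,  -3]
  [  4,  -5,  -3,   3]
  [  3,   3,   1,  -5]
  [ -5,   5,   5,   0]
1

tr(A) = 5 + -5 + 1 + 0 = 1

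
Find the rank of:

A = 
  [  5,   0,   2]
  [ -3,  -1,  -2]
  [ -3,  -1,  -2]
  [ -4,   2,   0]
Row reduce:
R2 → R2 + (3/5)·R1
R3 → R3 + (3/5)·R1
R4 → R4 + (4/5)·R1
R3 → R3 - (1)·R2
R4 → R4 + (2)·R2
REF = 
  [   5,    0,    2]
  [   0,   -1, -4/5]
  [   0,    0,    0]
  [   0,    0,    0]
Pivot columns: 1, 2 → 2 pivots.

rank(A) = 2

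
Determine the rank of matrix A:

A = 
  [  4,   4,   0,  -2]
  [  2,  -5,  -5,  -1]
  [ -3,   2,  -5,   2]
rank(A) = 3

Row reduce:
R2 → R2 - (1/2)·R1
R3 → R3 + (3/4)·R1
R3 → R3 + (5/7)·R2
REF = 
  [    4,     4,     0,    -2]
  [    0,    -7,    -5,     0]
  [    0,     0, -60/7,   1/2]
Pivot columns: 1, 2, 3 → 3 pivots.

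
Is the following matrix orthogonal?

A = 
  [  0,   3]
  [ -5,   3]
No

AᵀA = 
  [ 25, -15]
  [-15,  18]
≠ I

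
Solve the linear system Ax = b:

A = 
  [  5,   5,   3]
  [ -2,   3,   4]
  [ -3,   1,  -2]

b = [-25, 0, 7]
x = [-3, -2, 0]

Row reduce the augmented matrix [A|b]:
R2 → R2 + (2/5)·R1
R3 → R3 + (3/5)·R1
R3 → R3 - (4/5)·R2
REF = 
  [      5,       5,       3,     -25]
  [      0,       5,    26/5,     -10]
  [      0,       0, -109/25,       0]

Back-substitution:
x₃ = 0 / (-109/25) = 0
x₂ = (-10 - (26/5)(0)) / 5 = -2
x₁ = (-25 - (5)(-2) - (3)(0)) / 5 = -3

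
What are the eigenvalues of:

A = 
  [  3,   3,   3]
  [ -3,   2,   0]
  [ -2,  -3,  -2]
λ = 1, 1 + 2i√2, 1 - 2i√2  (≈ 1, 1 + 2.828i, 1 - 2.828i)

Characteristic polynomial: det(λI - A) = λ³ - 3λ² + 11λ - 9
Testing integer divisors of the constant term: p(1) = 0, so (λ - 1) is a factor:
p(λ) = (λ - 1)(λ² - 2λ + 9)
λ² - 2λ + 9 = 0  ⇒  λ = (2 ± √((-2)² - 4·(9)))/2 = (2 ± √(-32))/2
  = 1 + 2i√2,  1 - 2i√2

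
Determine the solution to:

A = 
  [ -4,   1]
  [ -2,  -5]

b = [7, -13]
x = [-1, 3]

Row reduce the augmented matrix [A|b]:
R2 → R2 - (1/2)·R1
REF = 
  [   -4,     1,     7]
  [    0, -11/2, -33/2]

Back-substitution:
x₂ = (-33/2) / (-11/2) = 3
x₁ = (7 - (1)(3)) / (-4) = -1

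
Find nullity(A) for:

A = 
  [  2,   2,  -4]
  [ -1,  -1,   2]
nullity(A) = 2

Row reduce:
R2 → R2 + (1/2)·R1
REF = 
  [  2,   2,  -4]
  [  0,   0,   0]
Pivot columns: 1 → 1 pivot.
rank(A) = 1, so nullity(A) = 3 - 1 = 2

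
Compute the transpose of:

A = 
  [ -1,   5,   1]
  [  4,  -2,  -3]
Aᵀ = 
  [ -1,   4]
  [  5,  -2]
  [  1,  -3]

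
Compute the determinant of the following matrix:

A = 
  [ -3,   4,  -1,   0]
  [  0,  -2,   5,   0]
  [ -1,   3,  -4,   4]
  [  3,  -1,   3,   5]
Cofactor expansion along row 1: det(A) = a₁₁M₁₁ - a₁₂M₁₂ + a₁₃M₁₃ - a₁₄M₁₄

M₁₁ = det[[-2, 5, 0]; [3, -4, 4]; [-1, 3, 5]]
  = (-2)·((-4)(5) - (4)(3)) - (5)·((3)(5) - (4)(-1)) + (0)·((3)(3) - (-4)(-1))
  = (-2)(-32) - (5)(19) + (0)(5)
  = -31
M₁₂ = det[[0, 5, 0]; [-1, -4, 4]; [3, 3, 5]]
  = (0)·((-4)(5) - (4)(3)) - (5)·((-1)(5) - (4)(3)) + (0)·((-1)(3) - (-4)(3))
  = (0)(-32) - (5)(-17) + (0)(9)
  = 85
M₁₃ = det[[0, -2, 0]; [-1, 3, 4]; [3, -1, 5]]
  = (0)·((3)(5) - (4)(-1)) - (-2)·((-1)(5) - (4)(3)) + (0)·((-1)(-1) - (3)(3))
  = (0)(19) - (-2)(-17) + (0)(-8)
  = -34
M₁₄ = det[[0, -2, 5]; [-1, 3, -4]; [3, -1, 3]]
  = (0)·((3)(3) - (-4)(-1)) - (-2)·((-1)(3) - (-4)(3)) + (5)·((-1)(-1) - (3)(3))
  = (0)(5) - (-2)(9) + (5)(-8)
  = -22

det(A) = (-3)(-31) - (4)(85) + (-1)(-34) - (0)(-22) = -213

det(A) = -213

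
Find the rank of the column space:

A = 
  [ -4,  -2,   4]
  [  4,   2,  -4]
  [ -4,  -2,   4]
dim(Col(A)) = 1

Row reduce:
R2 → R2 + (1)·R1
R3 → R3 - (1)·R1
REF = 
  [ -4,  -2,   4]
  [  0,   0,   0]
  [  0,   0,   0]
Pivot columns: 1 → 1 pivot.
dim(Col(A)) = number of pivot columns = 1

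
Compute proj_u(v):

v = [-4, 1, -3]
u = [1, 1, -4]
proj_u(v) = [1/2, 1/2, -2]

v·u = (-4)(1) + (1)(1) + (-3)(-4) = 9
u·u = (1)² + (1)² + (-4)² = 18
proj_u(v) = (v·u / u·u) × u = (9/18) × u = (1/2) × u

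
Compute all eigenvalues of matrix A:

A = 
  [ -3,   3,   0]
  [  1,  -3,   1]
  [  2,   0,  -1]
Characteristic polynomial: det(λI - A) = λ³ + 7λ² + 12λ
The constant term is 0, so λ = 0 is a root: p(λ) = λ(λ² + 7λ + 12)
λ² + 7λ + 12 = (λ + 4)(λ + 3)

λ = 0, -3, -4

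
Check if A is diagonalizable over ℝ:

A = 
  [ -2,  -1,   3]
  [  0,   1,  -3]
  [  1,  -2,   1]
Yes

Characteristic polynomial: det(λI - A) = λ³ - 12λ - 10
By the rational root theorem any rational root is an integer dividing 10; none of those is a root, so p(λ) has no rational roots and hence (being an irreducible cubic) no repeated roots.
Discriminant of the cubic: Δ = 4212
Δ > 0 ⇒ three distinct real eigenvalues: λ ≈ -2.93, -0.8926, 3.823
Three distinct real eigenvalues, so A has 3 independent eigenvectors.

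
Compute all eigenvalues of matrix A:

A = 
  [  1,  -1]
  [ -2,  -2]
tr(A) = -1, det(A) = -4
Characteristic polynomial: λ² - tr(A)λ + det(A) = λ² + λ - 4
λ² + λ - 4 = 0  ⇒  λ = (-1 ± √((1)² - 4·(-4)))/2 = (-1 ± √(17))/2
  = (-1 + √17)/2,  (-1 - √17)/2

λ = (-1 + √17)/2, (-1 - √17)/2  (≈ 1.562, -2.562)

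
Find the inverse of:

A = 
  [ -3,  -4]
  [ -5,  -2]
det(A) = (-3)(-2) - (-4)(-5) = -14
For a 2×2 matrix, A⁻¹ = (1/det(A)) · [[d, -b], [-c, a]]
    = (-1/14) · [[-2, 4], [5, -3]]

A⁻¹ = 
  [  1/7,  -2/7]
  [-5/14,  3/14]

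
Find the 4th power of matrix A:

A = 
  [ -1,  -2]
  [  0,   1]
A^4 = 
  [  1,   0]
  [  0,   1]

A² = A·A:
A²[1,1] = (-1)(-1) + (-2)(0) = 1
A²[1,2] = (-1)(-2) + (-2)(1) = 0
A²[2,1] = (0)(-1) + (1)(0) = 0
A²[2,2] = (0)(-2) + (1)(1) = 1
A² = 
  [  1,   0]
  [  0,   1]

A^3 = A^2·A:
A^3[1,1] = (1)(-1) + (0)(0) = -1
A^3[1,2] = (1)(-2) + (0)(1) = -2
A^3[2,1] = (0)(-1) + (1)(0) = 0
A^3[2,2] = (0)(-2) + (1)(1) = 1
A^3 = 
  [ -1,  -2]
  [  0,   1]

A^4 = A^3·A:
A^4[1,1] = (-1)(-1) + (-2)(0) = 1
A^4[1,2] = (-1)(-2) + (-2)(1) = 0
A^4[2,1] = (0)(-1) + (1)(0) = 0
A^4[2,2] = (0)(-2) + (1)(1) = 1
A^4 = 
  [  1,   0]
  [  0,   1]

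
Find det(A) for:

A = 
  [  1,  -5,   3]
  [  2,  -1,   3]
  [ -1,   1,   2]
33

Cofactor expansion along row 1:
det(A) = (1)·((-1)(2) - (3)(1)) - (-5)·((2)(2) - (3)(-1)) + (3)·((2)(1) - (-1)(-1))
  = (1)(-5) - (-5)(7) + (3)(1)
  = 33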